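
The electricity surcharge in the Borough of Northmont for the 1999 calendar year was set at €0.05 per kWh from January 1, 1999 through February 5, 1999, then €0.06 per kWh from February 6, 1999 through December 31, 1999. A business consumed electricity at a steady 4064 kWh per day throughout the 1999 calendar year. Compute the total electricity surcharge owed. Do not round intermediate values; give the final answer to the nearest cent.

January 1 – February 5, 1999: 36 days × 4064 kWh/day = 146,304 kWh at €0.05/kWh → €7,315.20
February 6 – December 31, 1999: 329 days × 4064 kWh/day = 1,337,056 kWh at €0.06/kWh → €80,223.36

€87,538.56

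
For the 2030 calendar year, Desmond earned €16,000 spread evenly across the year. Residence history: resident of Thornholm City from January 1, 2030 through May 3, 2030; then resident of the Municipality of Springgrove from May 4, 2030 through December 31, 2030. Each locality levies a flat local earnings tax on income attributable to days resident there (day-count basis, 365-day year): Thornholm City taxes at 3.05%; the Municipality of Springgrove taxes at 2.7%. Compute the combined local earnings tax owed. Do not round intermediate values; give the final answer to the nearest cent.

Thornholm City, January 1 – May 3, 2030: 123 days → €16,000 × 3.05% × 123/365 = €164.4493
The Municipality of Springgrove, May 4 – December 31, 2030: 242 days → €16,000 × 2.7% × 242/365 = €286.4219
Total = €450.8712

€450.87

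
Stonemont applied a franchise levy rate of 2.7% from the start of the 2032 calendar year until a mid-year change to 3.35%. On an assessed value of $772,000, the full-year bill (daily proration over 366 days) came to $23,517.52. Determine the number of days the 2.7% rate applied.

Let d = days at the first rate; then 366 − d days at the second rate.
$772,000 × [2.7%·d + 3.35%·(366−d)] / 366 = $23,517.52
Solving gives d = 171, so the new rate took effect on 20 Jun 2032.

171 days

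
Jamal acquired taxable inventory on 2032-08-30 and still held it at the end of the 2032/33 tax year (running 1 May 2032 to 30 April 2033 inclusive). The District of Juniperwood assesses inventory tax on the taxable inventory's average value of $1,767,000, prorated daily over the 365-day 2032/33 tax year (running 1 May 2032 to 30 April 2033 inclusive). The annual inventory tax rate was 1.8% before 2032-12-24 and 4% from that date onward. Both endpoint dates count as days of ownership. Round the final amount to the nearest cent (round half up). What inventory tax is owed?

2032-08-30 to 2032-12-23: 116 days at 1.8% → $1,767,000 × 1.8% × 116/365 = $10,108.2082
2032-12-24 to 2033-04-30: 128 days at 4% → $1,767,000 × 4% × 128/365 = $24,786.4110
Total = $34,894.6192

$34,894.62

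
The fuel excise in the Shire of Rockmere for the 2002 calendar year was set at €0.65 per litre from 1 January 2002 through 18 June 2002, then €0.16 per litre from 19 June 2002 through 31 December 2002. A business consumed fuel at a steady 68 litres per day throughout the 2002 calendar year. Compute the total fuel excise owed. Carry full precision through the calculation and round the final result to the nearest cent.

€9602.28

1 January – 18 June 2002: 169 days × 68 litres/day = 11,492 litres at €0.65/litre → €7469.80
19 June – 31 December 2002: 196 days × 68 litres/day = 13,328 litres at €0.16/litre → €2132.48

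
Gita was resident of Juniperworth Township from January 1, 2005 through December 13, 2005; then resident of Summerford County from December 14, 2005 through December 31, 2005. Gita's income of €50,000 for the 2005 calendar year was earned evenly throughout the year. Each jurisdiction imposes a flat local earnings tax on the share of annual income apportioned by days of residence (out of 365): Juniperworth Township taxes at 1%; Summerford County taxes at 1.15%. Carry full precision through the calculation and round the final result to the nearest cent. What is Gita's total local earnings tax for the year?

€503.70

Juniperworth Township, January 1 – December 13, 2005: 347 days → €50,000 × 1% × 347/365 = €475.3425
Summerford County, December 14 – December 31, 2005: 18 days → €50,000 × 1.15% × 18/365 = €28.3562
Total = €503.6986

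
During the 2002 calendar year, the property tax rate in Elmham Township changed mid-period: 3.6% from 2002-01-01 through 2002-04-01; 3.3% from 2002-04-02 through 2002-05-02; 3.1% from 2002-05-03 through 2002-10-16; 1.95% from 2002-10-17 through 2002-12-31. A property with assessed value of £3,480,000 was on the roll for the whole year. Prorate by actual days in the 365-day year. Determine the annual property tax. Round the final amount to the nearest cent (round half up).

2002-01-01 to 2002-04-01: 91 days at 3.6% → £3,480,000 × 3.6% × 91/365 = £31,234.1918
2002-04-02 to 2002-05-02: 31 days at 3.3% → £3,480,000 × 3.3% × 31/365 = £9,753.5342
2002-05-03 to 2002-10-16: 167 days at 3.1% → £3,480,000 × 3.1% × 167/365 = £49,358.7945
2002-10-17 to 2002-12-31: 76 days at 1.95% → £3,480,000 × 1.95% × 76/365 = £14,129.7534
Total = £104,476.2740

£104,476.27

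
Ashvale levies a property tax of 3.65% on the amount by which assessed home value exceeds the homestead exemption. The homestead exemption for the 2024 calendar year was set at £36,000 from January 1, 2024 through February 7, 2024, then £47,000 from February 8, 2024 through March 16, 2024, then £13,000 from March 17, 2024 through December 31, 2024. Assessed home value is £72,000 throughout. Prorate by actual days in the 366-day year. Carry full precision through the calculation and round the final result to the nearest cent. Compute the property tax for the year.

£1,937.49

January 1 – February 7, 2024: 38 days, exemption £36,000 → (£72,000 − £36,000) × 3.65% × 38/366 = £136.4262
February 8 – March 16, 2024: 38 days, exemption £47,000 → (£72,000 − £47,000) × 3.65% × 38/366 = £94.7404
March 17 – December 31, 2024: 290 days, exemption £13,000 → (£72,000 − £13,000) × 3.65% × 290/366 = £1,706.3251
Total = £1,937.4918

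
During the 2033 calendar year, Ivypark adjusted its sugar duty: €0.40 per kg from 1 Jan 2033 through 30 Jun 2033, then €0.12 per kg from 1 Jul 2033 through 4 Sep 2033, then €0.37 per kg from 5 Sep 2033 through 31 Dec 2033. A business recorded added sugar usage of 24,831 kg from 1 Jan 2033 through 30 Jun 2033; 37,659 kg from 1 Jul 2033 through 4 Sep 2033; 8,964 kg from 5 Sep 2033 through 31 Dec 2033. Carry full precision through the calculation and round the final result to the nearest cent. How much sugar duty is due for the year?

1 Jan – 30 Jun 2033: 24,831 kg at €0.40/kg → €9,932.40
1 Jul – 4 Sep 2033: 37,659 kg at €0.12/kg → €4,519.08
5 Sep – 31 Dec 2033: 8,964 kg at €0.37/kg → €3,316.68

€17,768.16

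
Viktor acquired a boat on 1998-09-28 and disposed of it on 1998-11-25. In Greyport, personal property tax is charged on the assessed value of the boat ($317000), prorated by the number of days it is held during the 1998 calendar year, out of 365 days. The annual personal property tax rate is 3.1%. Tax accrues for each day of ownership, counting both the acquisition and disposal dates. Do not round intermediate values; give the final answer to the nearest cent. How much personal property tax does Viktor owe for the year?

Days held (1998-09-28 to 1998-11-25): 59 out of 365
Tax = $317000 × 3.1% × 59/365 = $1588.4740

$1588.47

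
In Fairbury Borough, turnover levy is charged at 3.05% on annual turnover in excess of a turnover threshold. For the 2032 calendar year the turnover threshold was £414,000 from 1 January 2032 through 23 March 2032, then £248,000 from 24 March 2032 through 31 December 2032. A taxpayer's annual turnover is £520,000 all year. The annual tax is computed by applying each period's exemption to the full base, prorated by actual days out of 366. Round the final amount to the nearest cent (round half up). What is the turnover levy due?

£7,147.83

1 January – 23 March 2032: 83 days, exemption £414,000 → (£520,000 − £414,000) × 3.05% × 83/366 = £733.1667
24 March – 31 December 2032: 283 days, exemption £248,000 → (£520,000 − £248,000) × 3.05% × 283/366 = £6,414.6667
Total = £7,147.8333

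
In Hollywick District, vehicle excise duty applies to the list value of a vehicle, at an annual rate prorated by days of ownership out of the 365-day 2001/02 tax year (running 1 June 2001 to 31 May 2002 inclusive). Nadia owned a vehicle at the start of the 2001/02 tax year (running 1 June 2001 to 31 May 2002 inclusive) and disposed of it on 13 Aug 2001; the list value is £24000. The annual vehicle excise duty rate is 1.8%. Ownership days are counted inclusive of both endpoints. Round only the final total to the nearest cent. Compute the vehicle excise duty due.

£87.58

Days held (1 Jun – 13 Aug 2001): 74 out of 365
Tax = £24000 × 1.8% × 74/365 = £87.5836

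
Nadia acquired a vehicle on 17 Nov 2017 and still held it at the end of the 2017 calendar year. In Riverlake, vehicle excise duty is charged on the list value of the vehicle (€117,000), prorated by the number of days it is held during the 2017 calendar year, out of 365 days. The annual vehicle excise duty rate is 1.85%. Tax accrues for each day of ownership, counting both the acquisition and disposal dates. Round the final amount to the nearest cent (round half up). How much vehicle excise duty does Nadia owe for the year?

€266.86

Days held (17 Nov – 31 Dec 2017): 45 out of 365
Tax = €117,000 × 1.85% × 45/365 = €266.8562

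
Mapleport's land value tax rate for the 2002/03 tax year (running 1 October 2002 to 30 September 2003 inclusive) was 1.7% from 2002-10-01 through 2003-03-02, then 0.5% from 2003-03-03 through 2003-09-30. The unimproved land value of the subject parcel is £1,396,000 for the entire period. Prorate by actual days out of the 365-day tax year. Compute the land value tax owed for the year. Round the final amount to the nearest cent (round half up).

£14,002.07

2002-10-01 to 2003-03-02: 153 days at 1.7% → £1,396,000 × 1.7% × 153/365 = £9,947.9342
2003-03-03 to 2003-09-30: 212 days at 0.5% → £1,396,000 × 0.5% × 212/365 = £4,054.1370
Total = £14,002.0712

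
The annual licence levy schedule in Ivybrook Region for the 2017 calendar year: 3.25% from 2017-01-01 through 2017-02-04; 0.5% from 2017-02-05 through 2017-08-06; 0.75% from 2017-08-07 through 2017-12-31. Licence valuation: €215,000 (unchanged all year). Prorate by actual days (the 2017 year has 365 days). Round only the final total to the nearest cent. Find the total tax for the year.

€1,858.42

2017-01-01 to 2017-02-04: 35 days at 3.25% → €215,000 × 3.25% × 35/365 = €670.0342
2017-02-05 to 2017-08-06: 183 days at 0.5% → €215,000 × 0.5% × 183/365 = €538.9726
2017-08-07 to 2017-12-31: 147 days at 0.75% → €215,000 × 0.75% × 147/365 = €649.4178
Total = €1,858.4247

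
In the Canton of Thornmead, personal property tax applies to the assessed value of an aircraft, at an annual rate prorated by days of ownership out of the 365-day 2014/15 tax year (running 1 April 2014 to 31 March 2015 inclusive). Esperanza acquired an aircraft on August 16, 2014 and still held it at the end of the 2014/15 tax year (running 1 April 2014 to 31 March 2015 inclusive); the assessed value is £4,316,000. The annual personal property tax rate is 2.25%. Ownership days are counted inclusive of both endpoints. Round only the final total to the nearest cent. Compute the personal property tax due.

£60,660.49

Days held (August 16, 2014 – March 31, 2015): 228 out of 365
Tax = £4,316,000 × 2.25% × 228/365 = £60,660.4932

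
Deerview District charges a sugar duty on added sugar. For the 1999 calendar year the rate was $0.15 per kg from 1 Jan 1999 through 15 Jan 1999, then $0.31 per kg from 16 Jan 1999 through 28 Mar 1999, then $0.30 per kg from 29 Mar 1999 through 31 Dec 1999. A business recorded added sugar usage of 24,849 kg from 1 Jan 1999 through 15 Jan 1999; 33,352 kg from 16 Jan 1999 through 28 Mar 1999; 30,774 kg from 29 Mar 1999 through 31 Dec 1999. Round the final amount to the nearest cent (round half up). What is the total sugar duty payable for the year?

$23298.67

1 Jan – 15 Jan 1999: 24,849 kg at $0.15/kg → $3727.35
16 Jan – 28 Mar 1999: 33,352 kg at $0.31/kg → $10339.12
29 Mar – 31 Dec 1999: 30,774 kg at $0.30/kg → $9232.20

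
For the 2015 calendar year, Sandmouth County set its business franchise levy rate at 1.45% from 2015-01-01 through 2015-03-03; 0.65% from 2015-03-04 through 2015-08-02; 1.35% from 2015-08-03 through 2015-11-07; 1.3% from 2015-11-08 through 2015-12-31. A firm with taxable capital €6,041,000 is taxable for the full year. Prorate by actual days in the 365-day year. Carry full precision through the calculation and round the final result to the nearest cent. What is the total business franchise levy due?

2015-01-01 to 2015-03-03: 62 days at 1.45% → €6,041,000 × 1.45% × 62/365 = €14,879.0658
2015-03-04 to 2015-08-02: 152 days at 0.65% → €6,041,000 × 0.65% × 152/365 = €16,352.0767
2015-08-03 to 2015-11-07: 97 days at 1.35% → €6,041,000 × 1.35% × 97/365 = €21,673.1219
2015-11-08 to 2015-12-31: 54 days at 1.3% → €6,041,000 × 1.3% × 54/365 = €11,618.5808
Total = €64,522.8452

€64,522.85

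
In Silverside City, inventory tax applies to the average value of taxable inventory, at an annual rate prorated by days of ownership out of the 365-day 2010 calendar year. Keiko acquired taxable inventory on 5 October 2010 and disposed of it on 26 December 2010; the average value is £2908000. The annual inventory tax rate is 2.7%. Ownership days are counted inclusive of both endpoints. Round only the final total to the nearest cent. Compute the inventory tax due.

£17854.32

Days held (5 October – 26 December 2010): 83 out of 365
Tax = £2908000 × 2.7% × 83/365 = £17854.3233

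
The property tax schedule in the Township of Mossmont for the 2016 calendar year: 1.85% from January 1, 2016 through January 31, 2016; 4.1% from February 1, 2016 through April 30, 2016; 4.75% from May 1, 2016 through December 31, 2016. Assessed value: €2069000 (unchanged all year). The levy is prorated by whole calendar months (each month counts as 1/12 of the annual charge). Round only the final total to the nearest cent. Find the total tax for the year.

€89915.29

January 1 – January 31, 2016: 1 month at 1.85% → €2069000 × 1.85% × 1/12 = €3189.7083
February 1 – April 30, 2016: 3 months at 4.1% → €2069000 × 4.1% × 3/12 = €21207.2500
May 1 – December 31, 2016: 8 months at 4.75% → €2069000 × 4.75% × 8/12 = €65518.3333
Total = €89915.2917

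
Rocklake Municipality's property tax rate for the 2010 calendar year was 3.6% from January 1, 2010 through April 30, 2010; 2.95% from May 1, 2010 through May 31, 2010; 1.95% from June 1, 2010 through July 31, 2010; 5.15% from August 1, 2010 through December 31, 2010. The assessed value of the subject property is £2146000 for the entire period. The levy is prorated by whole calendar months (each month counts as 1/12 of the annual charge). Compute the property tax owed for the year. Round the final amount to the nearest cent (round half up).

January 1 – April 30, 2010: 4 months at 3.6% → £2146000 × 3.6% × 4/12 = £25752.0000
May 1 – May 31, 2010: 1 month at 2.95% → £2146000 × 2.95% × 1/12 = £5275.5833
June 1 – July 31, 2010: 2 months at 1.95% → £2146000 × 1.95% × 2/12 = £6974.5000
August 1 – December 31, 2010: 5 months at 5.15% → £2146000 × 5.15% × 5/12 = £46049.5833
Total = £84051.6667

£84051.67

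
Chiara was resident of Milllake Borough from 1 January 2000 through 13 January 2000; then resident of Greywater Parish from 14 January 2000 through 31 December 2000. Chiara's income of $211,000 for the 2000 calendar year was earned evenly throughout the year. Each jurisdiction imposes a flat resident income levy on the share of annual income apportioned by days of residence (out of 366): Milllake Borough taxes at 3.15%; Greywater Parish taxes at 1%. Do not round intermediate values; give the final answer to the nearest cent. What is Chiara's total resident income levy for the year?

$2,271.13

Milllake Borough, 1 January – 13 January 2000: 13 days → $211,000 × 3.15% × 13/366 = $236.0779
Greywater Parish, 14 January – 31 December 2000: 353 days → $211,000 × 1% × 353/366 = $2,035.0546
Total = $2,271.1325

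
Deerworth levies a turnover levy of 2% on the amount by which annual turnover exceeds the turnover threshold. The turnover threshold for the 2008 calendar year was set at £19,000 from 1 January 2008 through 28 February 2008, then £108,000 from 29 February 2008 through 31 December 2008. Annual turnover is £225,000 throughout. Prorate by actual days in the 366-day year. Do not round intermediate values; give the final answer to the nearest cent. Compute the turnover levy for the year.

1 January – 28 February 2008: 59 days, exemption £19,000 → (£225,000 − £19,000) × 2% × 59/366 = £664.1530
29 February – 31 December 2008: 307 days, exemption £108,000 → (£225,000 − £108,000) × 2% × 307/366 = £1,962.7869
Total = £2,626.9399

£2,626.94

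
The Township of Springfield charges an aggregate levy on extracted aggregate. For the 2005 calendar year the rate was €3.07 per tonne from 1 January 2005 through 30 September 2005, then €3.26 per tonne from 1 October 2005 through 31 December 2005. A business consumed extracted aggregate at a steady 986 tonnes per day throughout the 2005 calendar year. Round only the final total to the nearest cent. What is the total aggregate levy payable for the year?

€1,122,097.58

1 January – 30 September 2005: 273 days × 986 tonnes/day = 269,178 tonnes at €3.07/tonne → €826,376.46
1 October – 31 December 2005: 92 days × 986 tonnes/day = 90,712 tonnes at €3.26/tonne → €295,721.12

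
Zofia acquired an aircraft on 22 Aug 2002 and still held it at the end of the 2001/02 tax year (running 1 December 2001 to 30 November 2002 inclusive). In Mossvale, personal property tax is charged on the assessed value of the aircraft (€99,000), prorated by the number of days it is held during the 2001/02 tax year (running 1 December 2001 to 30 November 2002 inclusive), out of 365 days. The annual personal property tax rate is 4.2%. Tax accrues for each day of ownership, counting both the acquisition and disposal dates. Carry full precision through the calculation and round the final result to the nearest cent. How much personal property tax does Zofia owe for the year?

Days held (22 Aug – 30 Nov 2002): 101 out of 365
Tax = €99,000 × 4.2% × 101/365 = €1,150.5699

€1,150.57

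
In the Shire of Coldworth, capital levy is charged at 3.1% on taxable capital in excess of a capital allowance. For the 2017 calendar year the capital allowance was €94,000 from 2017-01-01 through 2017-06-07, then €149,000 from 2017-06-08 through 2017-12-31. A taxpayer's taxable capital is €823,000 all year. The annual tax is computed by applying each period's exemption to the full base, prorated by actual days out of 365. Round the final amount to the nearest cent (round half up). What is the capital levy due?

€21,632.05

2017-01-01 to 2017-06-07: 158 days, exemption €94,000 → (€823,000 − €94,000) × 3.1% × 158/365 = €9,782.5808
2017-06-08 to 2017-12-31: 207 days, exemption €149,000 → (€823,000 − €149,000) × 3.1% × 207/365 = €11,849.4740
Total = €21,632.0548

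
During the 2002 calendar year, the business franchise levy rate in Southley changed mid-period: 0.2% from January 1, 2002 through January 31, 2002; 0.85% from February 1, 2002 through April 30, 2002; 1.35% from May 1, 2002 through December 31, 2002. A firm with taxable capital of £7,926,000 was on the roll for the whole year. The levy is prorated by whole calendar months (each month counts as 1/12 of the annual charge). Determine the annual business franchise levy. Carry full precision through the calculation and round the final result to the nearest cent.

£89,497.75

January 1 – January 31, 2002: 1 month at 0.2% → £7,926,000 × 0.2% × 1/12 = £1,321.0000
February 1 – April 30, 2002: 3 months at 0.85% → £7,926,000 × 0.85% × 3/12 = £16,842.7500
May 1 – December 31, 2002: 8 months at 1.35% → £7,926,000 × 1.35% × 8/12 = £71,334.0000
Total = £89,497.7500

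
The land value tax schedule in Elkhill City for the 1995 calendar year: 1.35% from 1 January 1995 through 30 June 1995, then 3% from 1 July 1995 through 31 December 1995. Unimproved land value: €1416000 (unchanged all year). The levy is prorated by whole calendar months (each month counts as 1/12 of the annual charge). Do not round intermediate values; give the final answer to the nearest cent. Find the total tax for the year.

1 January – 30 June 1995: 6 months at 1.35% → €1416000 × 1.35% × 6/12 = €9558.0000
1 July – 31 December 1995: 6 months at 3% → €1416000 × 3% × 6/12 = €21240.0000
Total = €30798.0000

€30798.00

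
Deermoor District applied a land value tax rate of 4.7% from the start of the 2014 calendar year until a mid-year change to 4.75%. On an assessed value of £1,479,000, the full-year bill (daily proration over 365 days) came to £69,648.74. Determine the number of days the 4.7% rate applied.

298 days

Let d = days at the first rate; then 365 − d days at the second rate.
£1,479,000 × [4.7%·d + 4.75%·(365−d)] / 365 = £69,648.74
Solving gives d = 298, so the new rate took effect on 26 October 2014.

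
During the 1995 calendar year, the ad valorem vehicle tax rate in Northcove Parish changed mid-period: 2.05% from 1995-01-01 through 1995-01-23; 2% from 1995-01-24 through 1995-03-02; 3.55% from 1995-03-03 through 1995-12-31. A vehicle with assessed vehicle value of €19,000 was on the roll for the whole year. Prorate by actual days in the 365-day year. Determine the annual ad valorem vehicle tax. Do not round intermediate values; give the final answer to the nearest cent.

1995-01-01 to 1995-01-23: 23 days at 2.05% → €19,000 × 2.05% × 23/365 = €24.5438
1995-01-24 to 1995-03-02: 38 days at 2% → €19,000 × 2% × 38/365 = €39.5616
1995-03-03 to 1995-12-31: 304 days at 3.55% → €19,000 × 3.55% × 304/365 = €561.7753
Total = €625.8808

€625.88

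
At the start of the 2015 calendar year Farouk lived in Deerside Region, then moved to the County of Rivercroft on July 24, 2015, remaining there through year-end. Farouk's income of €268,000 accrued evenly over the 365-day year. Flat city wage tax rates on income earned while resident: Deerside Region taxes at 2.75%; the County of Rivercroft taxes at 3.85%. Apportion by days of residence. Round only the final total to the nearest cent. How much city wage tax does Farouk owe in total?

Deerside Region, January 1 – July 23, 2015: 204 days → €268,000 × 2.75% × 204/365 = €4,119.1233
The County of Rivercroft, July 24 – December 31, 2015: 161 days → €268,000 × 3.85% × 161/365 = €4,551.2274
Total = €8,670.3507

€8,670.35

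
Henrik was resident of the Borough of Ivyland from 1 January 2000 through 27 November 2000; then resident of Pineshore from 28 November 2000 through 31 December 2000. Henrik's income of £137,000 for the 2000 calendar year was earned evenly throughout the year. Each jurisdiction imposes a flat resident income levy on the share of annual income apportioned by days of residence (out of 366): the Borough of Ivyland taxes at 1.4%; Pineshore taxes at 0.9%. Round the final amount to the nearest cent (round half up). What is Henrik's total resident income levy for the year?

£1,854.37

The Borough of Ivyland, 1 January – 27 November 2000: 332 days → £137,000 × 1.4% × 332/366 = £1,739.8251
Pineshore, 28 November – 31 December 2000: 34 days → £137,000 × 0.9% × 34/366 = £114.5410
Total = £1,854.3661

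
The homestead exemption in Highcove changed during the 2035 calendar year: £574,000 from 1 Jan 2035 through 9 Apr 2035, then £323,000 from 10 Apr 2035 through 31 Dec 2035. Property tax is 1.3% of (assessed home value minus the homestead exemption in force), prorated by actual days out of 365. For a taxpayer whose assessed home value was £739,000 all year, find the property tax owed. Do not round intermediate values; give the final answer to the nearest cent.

1 Jan – 9 Apr 2035: 99 days, exemption £574,000 → (£739,000 − £574,000) × 1.3% × 99/365 = £581.7945
10 Apr – 31 Dec 2035: 266 days, exemption £323,000 → (£739,000 − £323,000) × 1.3% × 266/365 = £3,941.1726
Total = £4,522.9671

£4,522.97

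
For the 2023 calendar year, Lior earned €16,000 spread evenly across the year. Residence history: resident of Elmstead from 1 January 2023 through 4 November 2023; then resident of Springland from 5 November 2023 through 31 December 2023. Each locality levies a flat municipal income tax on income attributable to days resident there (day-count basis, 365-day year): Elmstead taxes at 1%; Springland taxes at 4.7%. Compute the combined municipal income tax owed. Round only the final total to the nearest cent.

Elmstead, 1 January – 4 November 2023: 308 days → €16,000 × 1% × 308/365 = €135.0137
Springland, 5 November – 31 December 2023: 57 days → €16,000 × 4.7% × 57/365 = €117.4356
Total = €252.4493

€252.45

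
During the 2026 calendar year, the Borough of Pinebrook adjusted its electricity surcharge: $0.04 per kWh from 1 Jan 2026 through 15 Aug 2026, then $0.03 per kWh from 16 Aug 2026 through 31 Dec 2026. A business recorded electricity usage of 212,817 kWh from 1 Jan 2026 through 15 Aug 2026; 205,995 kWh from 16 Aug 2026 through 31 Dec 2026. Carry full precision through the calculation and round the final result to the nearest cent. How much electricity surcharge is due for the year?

$14,692.53

1 Jan – 15 Aug 2026: 212,817 kWh at $0.04/kWh → $8,512.68
16 Aug – 31 Dec 2026: 205,995 kWh at $0.03/kWh → $6,179.85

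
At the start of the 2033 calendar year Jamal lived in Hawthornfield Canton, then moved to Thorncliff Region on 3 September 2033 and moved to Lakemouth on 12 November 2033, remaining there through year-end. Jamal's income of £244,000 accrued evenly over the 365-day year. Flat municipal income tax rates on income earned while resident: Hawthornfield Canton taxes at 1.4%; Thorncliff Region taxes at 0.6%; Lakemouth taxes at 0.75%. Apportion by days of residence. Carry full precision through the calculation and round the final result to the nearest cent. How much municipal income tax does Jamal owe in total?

Hawthornfield Canton, 1 January – 2 September 2033: 245 days → £244,000 × 1.4% × 245/365 = £2,292.9315
Thorncliff Region, 3 September – 11 November 2033: 70 days → £244,000 × 0.6% × 70/365 = £280.7671
Lakemouth, 12 November – 31 December 2033: 50 days → £244,000 × 0.75% × 50/365 = £250.6849
Total = £2,824.3836

£2,824.38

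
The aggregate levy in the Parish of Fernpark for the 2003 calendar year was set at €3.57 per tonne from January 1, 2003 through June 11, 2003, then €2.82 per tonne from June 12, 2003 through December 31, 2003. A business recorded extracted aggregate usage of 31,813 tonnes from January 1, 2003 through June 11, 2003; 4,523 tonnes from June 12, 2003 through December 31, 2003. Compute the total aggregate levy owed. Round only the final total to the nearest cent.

€126,327.27

January 1 – June 11, 2003: 31,813 tonnes at €3.57/tonne → €113,572.41
June 12 – December 31, 2003: 4,523 tonnes at €2.82/tonne → €12,754.86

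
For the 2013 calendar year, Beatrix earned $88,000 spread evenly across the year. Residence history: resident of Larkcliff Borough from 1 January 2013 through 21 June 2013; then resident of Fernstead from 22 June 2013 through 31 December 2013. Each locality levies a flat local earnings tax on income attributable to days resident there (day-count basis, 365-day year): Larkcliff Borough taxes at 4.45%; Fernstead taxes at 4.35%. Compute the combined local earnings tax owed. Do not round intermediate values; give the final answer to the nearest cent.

Larkcliff Borough, 1 January – 21 June 2013: 172 days → $88,000 × 4.45% × 172/365 = $1,845.3479
Fernstead, 22 June – 31 December 2013: 193 days → $88,000 × 4.35% × 193/365 = $2,024.1205
Total = $3,869.4685

$3,869.47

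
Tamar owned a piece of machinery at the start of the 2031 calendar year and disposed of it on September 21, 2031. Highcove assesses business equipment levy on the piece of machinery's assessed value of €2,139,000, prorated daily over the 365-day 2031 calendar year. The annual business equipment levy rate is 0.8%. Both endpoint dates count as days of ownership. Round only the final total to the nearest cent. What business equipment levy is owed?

Days held (January 1 – September 21, 2031): 264 out of 365
Tax = €2,139,000 × 0.8% × 264/365 = €12,376.8986

€12,376.90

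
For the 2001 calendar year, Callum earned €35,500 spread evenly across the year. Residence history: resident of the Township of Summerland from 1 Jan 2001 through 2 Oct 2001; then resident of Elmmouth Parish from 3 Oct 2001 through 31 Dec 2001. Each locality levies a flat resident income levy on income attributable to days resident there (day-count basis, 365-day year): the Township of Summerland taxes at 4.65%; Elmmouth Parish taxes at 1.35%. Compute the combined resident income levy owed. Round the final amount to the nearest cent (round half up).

€1,361.89

The Township of Summerland, 1 Jan – 2 Oct 2001: 275 days → €35,500 × 4.65% × 275/365 = €1,243.7158
Elmmouth Parish, 3 Oct – 31 Dec 2001: 90 days → €35,500 × 1.35% × 90/365 = €118.1712
Total = €1,361.8870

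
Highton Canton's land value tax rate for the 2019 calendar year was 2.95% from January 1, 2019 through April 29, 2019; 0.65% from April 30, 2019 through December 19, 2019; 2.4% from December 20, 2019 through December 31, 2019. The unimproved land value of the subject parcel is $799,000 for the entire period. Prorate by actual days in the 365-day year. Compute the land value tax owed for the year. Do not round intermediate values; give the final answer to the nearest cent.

January 1 – April 29, 2019: 119 days at 2.95% → $799,000 × 2.95% × 119/365 = $7,684.6288
April 30 – December 19, 2019: 234 days at 0.65% → $799,000 × 0.65% × 234/365 = $3,329.5315
December 20 – December 31, 2019: 12 days at 2.4% → $799,000 × 2.4% × 12/365 = $630.4438
Total = $11,644.6041

$11,644.60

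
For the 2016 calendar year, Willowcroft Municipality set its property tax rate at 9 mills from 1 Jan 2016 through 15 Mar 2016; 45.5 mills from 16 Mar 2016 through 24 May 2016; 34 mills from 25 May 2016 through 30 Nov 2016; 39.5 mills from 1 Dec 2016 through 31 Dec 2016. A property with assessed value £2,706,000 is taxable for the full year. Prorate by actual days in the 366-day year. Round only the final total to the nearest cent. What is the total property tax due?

1 Jan – 15 Mar 2016: 75 days at 9 mills → £2,706,000 × 0.9% × 75/366 = £4,990.5738
16 Mar – 24 May 2016: 70 days at 45.5 mills → £2,706,000 × 4.55% × 70/366 = £23,548.1148
25 May – 30 Nov 2016: 190 days at 34 mills → £2,706,000 × 3.4% × 190/366 = £47,761.6393
1 Dec – 31 Dec 2016: 31 days at 39.5 mills → £2,706,000 × 3.95% × 31/366 = £9,053.2705
Total = £85,353.5984

£85,353.60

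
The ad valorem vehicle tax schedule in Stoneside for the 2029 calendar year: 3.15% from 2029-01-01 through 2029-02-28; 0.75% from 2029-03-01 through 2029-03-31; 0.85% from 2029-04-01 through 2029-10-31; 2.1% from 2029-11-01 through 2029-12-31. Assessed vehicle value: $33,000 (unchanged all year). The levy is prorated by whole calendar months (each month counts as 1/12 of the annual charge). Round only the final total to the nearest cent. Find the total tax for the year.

2029-01-01 to 2029-02-28: 2 months at 3.15% → $33,000 × 3.15% × 2/12 = $173.2500
2029-03-01 to 2029-03-31: 1 month at 0.75% → $33,000 × 0.75% × 1/12 = $20.6250
2029-04-01 to 2029-10-31: 7 months at 0.85% → $33,000 × 0.85% × 7/12 = $163.6250
2029-11-01 to 2029-12-31: 2 months at 2.1% → $33,000 × 2.1% × 2/12 = $115.5000
Total = $473.0000

$473.00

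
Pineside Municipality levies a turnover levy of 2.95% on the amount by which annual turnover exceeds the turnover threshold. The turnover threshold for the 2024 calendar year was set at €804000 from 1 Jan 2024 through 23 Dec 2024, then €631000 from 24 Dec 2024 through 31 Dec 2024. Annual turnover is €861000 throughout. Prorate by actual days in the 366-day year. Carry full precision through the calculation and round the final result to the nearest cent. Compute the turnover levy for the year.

1 Jan – 23 Dec 2024: 358 days, exemption €804000 → (€861000 − €804000) × 2.95% × 358/366 = €1644.7459
24 Dec – 31 Dec 2024: 8 days, exemption €631000 → (€861000 − €631000) × 2.95% × 8/366 = €148.3060
Total = €1793.0519

€1793.05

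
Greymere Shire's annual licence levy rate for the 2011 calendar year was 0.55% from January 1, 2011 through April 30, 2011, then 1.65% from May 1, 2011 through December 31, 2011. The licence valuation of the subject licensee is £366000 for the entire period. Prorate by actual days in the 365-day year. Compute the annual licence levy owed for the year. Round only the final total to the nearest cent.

January 1 – April 30, 2011: 120 days at 0.55% → £366000 × 0.55% × 120/365 = £661.8082
May 1 – December 31, 2011: 245 days at 1.65% → £366000 × 1.65% × 245/365 = £4053.5753
Total = £4715.3836

£4715.38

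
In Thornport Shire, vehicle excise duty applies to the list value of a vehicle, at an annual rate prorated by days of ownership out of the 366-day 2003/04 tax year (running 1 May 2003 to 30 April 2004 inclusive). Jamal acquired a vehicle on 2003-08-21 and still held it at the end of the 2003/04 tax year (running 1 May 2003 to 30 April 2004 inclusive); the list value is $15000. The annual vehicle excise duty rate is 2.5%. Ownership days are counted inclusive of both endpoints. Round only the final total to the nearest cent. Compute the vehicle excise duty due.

Days held (2003-08-21 to 2004-04-30): 254 out of 366
Tax = $15000 × 2.5% × 254/366 = $260.2459

$260.25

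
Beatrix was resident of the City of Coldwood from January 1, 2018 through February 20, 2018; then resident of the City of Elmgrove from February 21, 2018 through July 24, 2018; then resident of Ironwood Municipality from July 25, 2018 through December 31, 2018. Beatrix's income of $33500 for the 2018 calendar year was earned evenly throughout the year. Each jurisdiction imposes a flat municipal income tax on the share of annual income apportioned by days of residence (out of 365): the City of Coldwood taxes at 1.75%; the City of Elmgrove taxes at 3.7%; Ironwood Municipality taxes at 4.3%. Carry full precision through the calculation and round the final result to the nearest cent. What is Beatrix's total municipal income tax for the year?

$1236.33

The City of Coldwood, January 1 – February 20, 2018: 51 days → $33500 × 1.75% × 51/365 = $81.9144
The City of Elmgrove, February 21 – July 24, 2018: 154 days → $33500 × 3.7% × 154/365 = $522.9671
Ironwood Municipality, July 25 – December 31, 2018: 160 days → $33500 × 4.3% × 160/365 = $631.4521
Total = $1236.3336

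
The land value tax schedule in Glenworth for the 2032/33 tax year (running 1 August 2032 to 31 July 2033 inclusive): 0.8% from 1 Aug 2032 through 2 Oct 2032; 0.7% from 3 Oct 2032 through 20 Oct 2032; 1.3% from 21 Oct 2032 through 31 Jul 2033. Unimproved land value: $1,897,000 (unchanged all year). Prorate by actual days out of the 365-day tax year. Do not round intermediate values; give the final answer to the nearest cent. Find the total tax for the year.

1 Aug – 2 Oct 2032: 63 days at 0.8% → $1,897,000 × 0.8% × 63/365 = $2,619.4192
3 Oct – 20 Oct 2032: 18 days at 0.7% → $1,897,000 × 0.7% × 18/365 = $654.8548
21 Oct 2032 – 31 Jul 2033: 284 days at 1.3% → $1,897,000 × 1.3% × 284/365 = $19,188.2849
Total = $22,462.5589

$22,462.56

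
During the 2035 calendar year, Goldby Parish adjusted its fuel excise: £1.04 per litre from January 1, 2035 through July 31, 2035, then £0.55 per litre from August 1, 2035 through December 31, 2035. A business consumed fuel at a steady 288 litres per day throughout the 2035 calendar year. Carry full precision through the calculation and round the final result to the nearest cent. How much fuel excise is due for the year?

January 1 – July 31, 2035: 212 days × 288 litres/day = 61,056 litres at £1.04/litre → £63,498.24
August 1 – December 31, 2035: 153 days × 288 litres/day = 44,064 litres at £0.55/litre → £24,235.20

£87,733.44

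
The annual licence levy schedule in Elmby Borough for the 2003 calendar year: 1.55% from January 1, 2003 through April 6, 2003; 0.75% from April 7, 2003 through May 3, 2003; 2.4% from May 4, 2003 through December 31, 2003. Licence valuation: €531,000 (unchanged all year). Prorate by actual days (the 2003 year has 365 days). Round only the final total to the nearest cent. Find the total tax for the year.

€10,908.78

January 1 – April 6, 2003: 96 days at 1.55% → €531,000 × 1.55% × 96/365 = €2,164.7342
April 7 – May 3, 2003: 27 days at 0.75% → €531,000 × 0.75% × 27/365 = €294.5959
May 4 – December 31, 2003: 242 days at 2.4% → €531,000 × 2.4% × 242/365 = €8,449.4466
Total = €10,908.7767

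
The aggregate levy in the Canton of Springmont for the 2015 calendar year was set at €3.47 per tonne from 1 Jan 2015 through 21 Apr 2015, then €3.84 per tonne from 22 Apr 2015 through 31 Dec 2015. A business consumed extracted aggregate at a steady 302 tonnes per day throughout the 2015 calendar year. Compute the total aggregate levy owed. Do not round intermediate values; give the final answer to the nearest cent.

€410,880.06

1 Jan – 21 Apr 2015: 111 days × 302 tonnes/day = 33,522 tonnes at €3.47/tonne → €116,321.34
22 Apr – 31 Dec 2015: 254 days × 302 tonnes/day = 76,708 tonnes at €3.84/tonne → €294,558.72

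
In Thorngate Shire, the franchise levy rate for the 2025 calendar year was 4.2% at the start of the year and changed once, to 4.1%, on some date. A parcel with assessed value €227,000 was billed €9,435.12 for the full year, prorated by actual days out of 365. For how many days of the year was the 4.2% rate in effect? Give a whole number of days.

Let d = days at the first rate; then 365 − d days at the second rate.
€227,000 × [4.2%·d + 4.1%·(365−d)] / 365 = €9,435.12
Solving gives d = 206, so the new rate took effect on 26 Jul 2025.

206 days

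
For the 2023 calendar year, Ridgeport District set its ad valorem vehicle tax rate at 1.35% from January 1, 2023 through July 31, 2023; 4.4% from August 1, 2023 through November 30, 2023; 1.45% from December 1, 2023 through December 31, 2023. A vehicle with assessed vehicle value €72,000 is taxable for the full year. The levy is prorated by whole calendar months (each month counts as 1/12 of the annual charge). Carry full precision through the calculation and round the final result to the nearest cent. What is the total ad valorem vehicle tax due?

January 1 – July 31, 2023: 7 months at 1.35% → €72,000 × 1.35% × 7/12 = €567.0000
August 1 – November 30, 2023: 4 months at 4.4% → €72,000 × 4.4% × 4/12 = €1,056.0000
December 1 – December 31, 2023: 1 month at 1.45% → €72,000 × 1.45% × 1/12 = €87.0000
Total = €1,710.0000

€1,710.00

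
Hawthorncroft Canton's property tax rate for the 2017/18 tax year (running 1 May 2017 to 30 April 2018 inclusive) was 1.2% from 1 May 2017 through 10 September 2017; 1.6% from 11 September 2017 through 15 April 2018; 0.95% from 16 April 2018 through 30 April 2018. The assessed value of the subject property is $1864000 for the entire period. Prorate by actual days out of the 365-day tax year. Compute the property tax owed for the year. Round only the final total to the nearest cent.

1 May – 10 September 2017: 133 days at 1.2% → $1864000 × 1.2% × 133/365 = $8150.5315
11 September 2017 – 15 April 2018: 217 days at 1.6% → $1864000 × 1.6% × 217/365 = $17730.9808
16 April – 30 April 2018: 15 days at 0.95% → $1864000 × 0.95% × 15/365 = $727.7260
Total = $26609.2384

$26609.24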